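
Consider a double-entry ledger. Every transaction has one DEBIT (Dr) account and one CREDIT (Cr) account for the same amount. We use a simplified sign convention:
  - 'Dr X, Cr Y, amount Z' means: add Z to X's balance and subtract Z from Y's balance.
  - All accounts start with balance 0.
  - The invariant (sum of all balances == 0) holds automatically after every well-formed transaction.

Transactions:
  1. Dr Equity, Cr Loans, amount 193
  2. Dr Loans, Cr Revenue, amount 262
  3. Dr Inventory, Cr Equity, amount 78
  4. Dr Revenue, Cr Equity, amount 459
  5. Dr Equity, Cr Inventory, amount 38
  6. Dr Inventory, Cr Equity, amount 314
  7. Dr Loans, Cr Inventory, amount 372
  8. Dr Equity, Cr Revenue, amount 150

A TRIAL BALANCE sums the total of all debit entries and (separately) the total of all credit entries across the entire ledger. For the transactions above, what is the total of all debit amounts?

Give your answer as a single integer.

Answer: 1866

Derivation:
Txn 1: debit+=193
Txn 2: debit+=262
Txn 3: debit+=78
Txn 4: debit+=459
Txn 5: debit+=38
Txn 6: debit+=314
Txn 7: debit+=372
Txn 8: debit+=150
Total debits = 1866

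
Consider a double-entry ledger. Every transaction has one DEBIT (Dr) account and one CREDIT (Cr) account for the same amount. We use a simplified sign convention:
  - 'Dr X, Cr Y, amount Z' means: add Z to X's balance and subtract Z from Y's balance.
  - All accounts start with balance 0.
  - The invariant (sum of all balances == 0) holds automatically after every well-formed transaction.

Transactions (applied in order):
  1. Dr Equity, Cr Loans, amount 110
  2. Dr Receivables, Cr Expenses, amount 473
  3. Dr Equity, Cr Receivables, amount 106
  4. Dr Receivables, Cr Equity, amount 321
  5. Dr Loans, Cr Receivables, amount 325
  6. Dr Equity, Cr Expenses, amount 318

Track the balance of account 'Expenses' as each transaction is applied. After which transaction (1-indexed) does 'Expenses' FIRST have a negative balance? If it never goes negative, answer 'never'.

After txn 1: Expenses=0
After txn 2: Expenses=-473

Answer: 2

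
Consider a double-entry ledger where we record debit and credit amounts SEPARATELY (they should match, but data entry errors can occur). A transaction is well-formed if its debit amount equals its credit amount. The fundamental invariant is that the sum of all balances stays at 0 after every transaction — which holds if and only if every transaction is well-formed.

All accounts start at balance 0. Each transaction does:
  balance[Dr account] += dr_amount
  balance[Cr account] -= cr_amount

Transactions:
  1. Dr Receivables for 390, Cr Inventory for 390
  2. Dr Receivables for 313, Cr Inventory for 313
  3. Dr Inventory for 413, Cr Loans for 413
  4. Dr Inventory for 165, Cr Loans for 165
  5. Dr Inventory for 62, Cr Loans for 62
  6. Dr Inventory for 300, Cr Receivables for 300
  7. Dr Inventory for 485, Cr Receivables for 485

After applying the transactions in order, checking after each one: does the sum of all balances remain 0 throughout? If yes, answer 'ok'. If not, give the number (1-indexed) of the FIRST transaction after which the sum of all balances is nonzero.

After txn 1: dr=390 cr=390 sum_balances=0
After txn 2: dr=313 cr=313 sum_balances=0
After txn 3: dr=413 cr=413 sum_balances=0
After txn 4: dr=165 cr=165 sum_balances=0
After txn 5: dr=62 cr=62 sum_balances=0
After txn 6: dr=300 cr=300 sum_balances=0
After txn 7: dr=485 cr=485 sum_balances=0

Answer: ok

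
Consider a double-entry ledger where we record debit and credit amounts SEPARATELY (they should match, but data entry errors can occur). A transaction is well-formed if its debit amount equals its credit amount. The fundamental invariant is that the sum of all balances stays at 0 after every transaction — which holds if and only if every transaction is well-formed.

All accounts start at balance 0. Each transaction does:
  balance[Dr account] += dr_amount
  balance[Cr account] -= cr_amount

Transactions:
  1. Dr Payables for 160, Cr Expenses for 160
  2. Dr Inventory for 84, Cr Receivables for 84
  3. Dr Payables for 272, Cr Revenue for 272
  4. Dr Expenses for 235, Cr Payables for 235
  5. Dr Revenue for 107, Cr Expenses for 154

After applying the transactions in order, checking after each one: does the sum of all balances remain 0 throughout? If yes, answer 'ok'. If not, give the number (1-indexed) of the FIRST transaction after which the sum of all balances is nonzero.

After txn 1: dr=160 cr=160 sum_balances=0
After txn 2: dr=84 cr=84 sum_balances=0
After txn 3: dr=272 cr=272 sum_balances=0
After txn 4: dr=235 cr=235 sum_balances=0
After txn 5: dr=107 cr=154 sum_balances=-47

Answer: 5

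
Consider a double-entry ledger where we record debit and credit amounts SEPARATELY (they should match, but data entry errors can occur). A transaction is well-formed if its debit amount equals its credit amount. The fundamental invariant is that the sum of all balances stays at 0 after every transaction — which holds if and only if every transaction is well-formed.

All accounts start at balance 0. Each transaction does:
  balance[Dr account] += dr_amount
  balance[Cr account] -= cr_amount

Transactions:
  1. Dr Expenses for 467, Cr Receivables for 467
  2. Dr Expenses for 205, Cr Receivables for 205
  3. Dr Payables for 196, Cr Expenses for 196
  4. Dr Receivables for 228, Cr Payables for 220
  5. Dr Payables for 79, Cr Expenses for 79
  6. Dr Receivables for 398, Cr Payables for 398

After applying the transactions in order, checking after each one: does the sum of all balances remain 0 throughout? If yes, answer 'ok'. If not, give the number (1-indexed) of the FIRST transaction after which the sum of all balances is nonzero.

After txn 1: dr=467 cr=467 sum_balances=0
After txn 2: dr=205 cr=205 sum_balances=0
After txn 3: dr=196 cr=196 sum_balances=0
After txn 4: dr=228 cr=220 sum_balances=8
After txn 5: dr=79 cr=79 sum_balances=8
After txn 6: dr=398 cr=398 sum_balances=8

Answer: 4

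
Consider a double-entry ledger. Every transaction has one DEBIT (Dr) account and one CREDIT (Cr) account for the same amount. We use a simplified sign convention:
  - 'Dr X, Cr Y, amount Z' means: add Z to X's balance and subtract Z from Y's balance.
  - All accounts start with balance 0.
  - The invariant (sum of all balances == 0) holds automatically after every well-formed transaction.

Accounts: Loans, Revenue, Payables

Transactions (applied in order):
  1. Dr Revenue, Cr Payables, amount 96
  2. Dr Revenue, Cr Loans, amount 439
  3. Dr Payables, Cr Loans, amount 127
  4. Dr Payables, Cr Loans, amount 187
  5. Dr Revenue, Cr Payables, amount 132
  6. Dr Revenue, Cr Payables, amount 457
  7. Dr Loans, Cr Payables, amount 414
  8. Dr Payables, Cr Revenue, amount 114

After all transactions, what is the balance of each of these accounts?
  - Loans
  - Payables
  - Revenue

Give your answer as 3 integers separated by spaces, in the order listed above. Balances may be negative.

After txn 1 (Dr Revenue, Cr Payables, amount 96): Payables=-96 Revenue=96
After txn 2 (Dr Revenue, Cr Loans, amount 439): Loans=-439 Payables=-96 Revenue=535
After txn 3 (Dr Payables, Cr Loans, amount 127): Loans=-566 Payables=31 Revenue=535
After txn 4 (Dr Payables, Cr Loans, amount 187): Loans=-753 Payables=218 Revenue=535
After txn 5 (Dr Revenue, Cr Payables, amount 132): Loans=-753 Payables=86 Revenue=667
After txn 6 (Dr Revenue, Cr Payables, amount 457): Loans=-753 Payables=-371 Revenue=1124
After txn 7 (Dr Loans, Cr Payables, amount 414): Loans=-339 Payables=-785 Revenue=1124
After txn 8 (Dr Payables, Cr Revenue, amount 114): Loans=-339 Payables=-671 Revenue=1010

Answer: -339 -671 1010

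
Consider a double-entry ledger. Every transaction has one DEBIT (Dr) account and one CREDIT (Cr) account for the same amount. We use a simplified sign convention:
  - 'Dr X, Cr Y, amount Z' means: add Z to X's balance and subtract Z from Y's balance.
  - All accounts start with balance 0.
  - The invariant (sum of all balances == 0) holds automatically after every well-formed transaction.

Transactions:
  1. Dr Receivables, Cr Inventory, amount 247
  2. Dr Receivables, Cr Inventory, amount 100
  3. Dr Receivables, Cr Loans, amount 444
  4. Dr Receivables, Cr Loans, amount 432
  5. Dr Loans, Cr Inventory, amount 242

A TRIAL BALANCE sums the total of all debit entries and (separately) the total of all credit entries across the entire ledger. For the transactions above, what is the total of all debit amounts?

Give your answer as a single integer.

Txn 1: debit+=247
Txn 2: debit+=100
Txn 3: debit+=444
Txn 4: debit+=432
Txn 5: debit+=242
Total debits = 1465

Answer: 1465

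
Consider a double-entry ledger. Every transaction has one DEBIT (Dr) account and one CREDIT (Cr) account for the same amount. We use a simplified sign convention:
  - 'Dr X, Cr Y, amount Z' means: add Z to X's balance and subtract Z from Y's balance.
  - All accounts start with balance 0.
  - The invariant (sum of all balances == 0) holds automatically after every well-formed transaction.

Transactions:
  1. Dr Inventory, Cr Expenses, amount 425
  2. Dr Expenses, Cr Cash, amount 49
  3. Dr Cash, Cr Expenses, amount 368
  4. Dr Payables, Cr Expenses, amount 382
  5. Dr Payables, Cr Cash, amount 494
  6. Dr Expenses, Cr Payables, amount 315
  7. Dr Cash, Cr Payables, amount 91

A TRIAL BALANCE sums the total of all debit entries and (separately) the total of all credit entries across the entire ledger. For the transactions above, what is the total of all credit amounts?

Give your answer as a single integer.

Answer: 2124

Derivation:
Txn 1: credit+=425
Txn 2: credit+=49
Txn 3: credit+=368
Txn 4: credit+=382
Txn 5: credit+=494
Txn 6: credit+=315
Txn 7: credit+=91
Total credits = 2124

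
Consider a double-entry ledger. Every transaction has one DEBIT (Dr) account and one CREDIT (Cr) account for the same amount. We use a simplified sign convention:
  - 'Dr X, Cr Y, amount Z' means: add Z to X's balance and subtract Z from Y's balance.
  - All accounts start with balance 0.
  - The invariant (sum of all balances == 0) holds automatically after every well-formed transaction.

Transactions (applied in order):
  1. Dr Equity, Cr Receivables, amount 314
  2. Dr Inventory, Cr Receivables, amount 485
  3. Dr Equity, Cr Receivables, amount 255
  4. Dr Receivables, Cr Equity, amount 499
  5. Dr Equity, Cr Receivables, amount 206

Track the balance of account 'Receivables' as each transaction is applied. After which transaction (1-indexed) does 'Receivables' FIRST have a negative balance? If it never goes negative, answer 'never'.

After txn 1: Receivables=-314

Answer: 1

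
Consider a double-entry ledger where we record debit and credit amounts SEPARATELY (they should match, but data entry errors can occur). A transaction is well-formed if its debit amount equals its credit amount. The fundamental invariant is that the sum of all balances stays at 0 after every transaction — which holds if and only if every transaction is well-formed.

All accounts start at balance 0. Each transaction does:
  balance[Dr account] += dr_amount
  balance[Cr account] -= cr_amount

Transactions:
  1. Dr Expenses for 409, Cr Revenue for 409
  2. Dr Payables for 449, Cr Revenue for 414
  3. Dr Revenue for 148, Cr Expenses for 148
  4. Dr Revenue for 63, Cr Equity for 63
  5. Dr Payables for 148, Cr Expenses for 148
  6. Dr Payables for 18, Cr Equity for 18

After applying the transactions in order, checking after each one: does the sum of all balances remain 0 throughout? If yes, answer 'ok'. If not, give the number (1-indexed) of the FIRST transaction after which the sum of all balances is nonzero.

Answer: 2

Derivation:
After txn 1: dr=409 cr=409 sum_balances=0
After txn 2: dr=449 cr=414 sum_balances=35
After txn 3: dr=148 cr=148 sum_balances=35
After txn 4: dr=63 cr=63 sum_balances=35
After txn 5: dr=148 cr=148 sum_balances=35
After txn 6: dr=18 cr=18 sum_balances=35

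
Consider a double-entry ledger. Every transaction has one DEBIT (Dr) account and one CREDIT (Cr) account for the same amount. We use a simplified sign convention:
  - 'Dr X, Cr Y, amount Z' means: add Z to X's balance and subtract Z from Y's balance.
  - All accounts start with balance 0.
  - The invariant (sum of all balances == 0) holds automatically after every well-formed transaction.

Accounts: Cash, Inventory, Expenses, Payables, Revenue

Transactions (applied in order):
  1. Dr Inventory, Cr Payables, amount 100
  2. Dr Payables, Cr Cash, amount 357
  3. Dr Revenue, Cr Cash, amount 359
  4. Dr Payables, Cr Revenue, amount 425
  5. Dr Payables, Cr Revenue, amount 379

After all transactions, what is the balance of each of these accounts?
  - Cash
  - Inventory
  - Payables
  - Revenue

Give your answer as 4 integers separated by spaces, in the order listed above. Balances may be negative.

Answer: -716 100 1061 -445

Derivation:
After txn 1 (Dr Inventory, Cr Payables, amount 100): Inventory=100 Payables=-100
After txn 2 (Dr Payables, Cr Cash, amount 357): Cash=-357 Inventory=100 Payables=257
After txn 3 (Dr Revenue, Cr Cash, amount 359): Cash=-716 Inventory=100 Payables=257 Revenue=359
After txn 4 (Dr Payables, Cr Revenue, amount 425): Cash=-716 Inventory=100 Payables=682 Revenue=-66
After txn 5 (Dr Payables, Cr Revenue, amount 379): Cash=-716 Inventory=100 Payables=1061 Revenue=-445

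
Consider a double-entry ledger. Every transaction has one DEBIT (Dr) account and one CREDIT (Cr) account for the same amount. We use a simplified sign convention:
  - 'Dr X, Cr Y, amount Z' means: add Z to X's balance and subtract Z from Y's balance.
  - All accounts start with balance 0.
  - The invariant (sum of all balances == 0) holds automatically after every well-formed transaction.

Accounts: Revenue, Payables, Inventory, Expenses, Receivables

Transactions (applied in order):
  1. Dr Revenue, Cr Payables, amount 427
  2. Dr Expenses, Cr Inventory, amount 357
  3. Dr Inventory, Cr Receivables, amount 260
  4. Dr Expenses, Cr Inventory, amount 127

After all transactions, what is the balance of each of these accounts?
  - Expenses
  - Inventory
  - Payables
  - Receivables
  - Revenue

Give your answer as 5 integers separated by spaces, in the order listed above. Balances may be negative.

Answer: 484 -224 -427 -260 427

Derivation:
After txn 1 (Dr Revenue, Cr Payables, amount 427): Payables=-427 Revenue=427
After txn 2 (Dr Expenses, Cr Inventory, amount 357): Expenses=357 Inventory=-357 Payables=-427 Revenue=427
After txn 3 (Dr Inventory, Cr Receivables, amount 260): Expenses=357 Inventory=-97 Payables=-427 Receivables=-260 Revenue=427
After txn 4 (Dr Expenses, Cr Inventory, amount 127): Expenses=484 Inventory=-224 Payables=-427 Receivables=-260 Revenue=427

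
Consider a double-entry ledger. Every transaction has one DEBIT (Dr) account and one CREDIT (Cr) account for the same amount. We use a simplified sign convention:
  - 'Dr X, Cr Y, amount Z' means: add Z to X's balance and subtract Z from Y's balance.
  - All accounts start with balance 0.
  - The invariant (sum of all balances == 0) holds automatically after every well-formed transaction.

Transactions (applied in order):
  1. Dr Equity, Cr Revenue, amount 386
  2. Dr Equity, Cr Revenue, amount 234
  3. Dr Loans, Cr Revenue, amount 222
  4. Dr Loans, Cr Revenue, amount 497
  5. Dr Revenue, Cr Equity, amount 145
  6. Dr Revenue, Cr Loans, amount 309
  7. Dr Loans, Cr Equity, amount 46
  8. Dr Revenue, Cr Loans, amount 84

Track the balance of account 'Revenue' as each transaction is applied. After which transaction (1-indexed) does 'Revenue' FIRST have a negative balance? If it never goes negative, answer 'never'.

After txn 1: Revenue=-386

Answer: 1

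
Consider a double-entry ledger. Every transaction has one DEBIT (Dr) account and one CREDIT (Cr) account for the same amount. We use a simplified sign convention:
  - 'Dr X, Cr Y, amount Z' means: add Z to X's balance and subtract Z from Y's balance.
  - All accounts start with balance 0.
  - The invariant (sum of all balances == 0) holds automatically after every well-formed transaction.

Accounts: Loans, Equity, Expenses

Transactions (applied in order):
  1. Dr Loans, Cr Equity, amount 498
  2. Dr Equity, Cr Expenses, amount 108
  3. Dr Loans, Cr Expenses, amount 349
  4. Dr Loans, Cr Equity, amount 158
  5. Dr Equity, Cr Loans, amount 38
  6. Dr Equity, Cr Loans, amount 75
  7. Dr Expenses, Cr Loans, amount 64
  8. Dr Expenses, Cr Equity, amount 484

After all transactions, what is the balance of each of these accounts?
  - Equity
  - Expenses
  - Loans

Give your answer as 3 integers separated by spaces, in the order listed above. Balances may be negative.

Answer: -919 91 828

Derivation:
After txn 1 (Dr Loans, Cr Equity, amount 498): Equity=-498 Loans=498
After txn 2 (Dr Equity, Cr Expenses, amount 108): Equity=-390 Expenses=-108 Loans=498
After txn 3 (Dr Loans, Cr Expenses, amount 349): Equity=-390 Expenses=-457 Loans=847
After txn 4 (Dr Loans, Cr Equity, amount 158): Equity=-548 Expenses=-457 Loans=1005
After txn 5 (Dr Equity, Cr Loans, amount 38): Equity=-510 Expenses=-457 Loans=967
After txn 6 (Dr Equity, Cr Loans, amount 75): Equity=-435 Expenses=-457 Loans=892
After txn 7 (Dr Expenses, Cr Loans, amount 64): Equity=-435 Expenses=-393 Loans=828
After txn 8 (Dr Expenses, Cr Equity, amount 484): Equity=-919 Expenses=91 Loans=828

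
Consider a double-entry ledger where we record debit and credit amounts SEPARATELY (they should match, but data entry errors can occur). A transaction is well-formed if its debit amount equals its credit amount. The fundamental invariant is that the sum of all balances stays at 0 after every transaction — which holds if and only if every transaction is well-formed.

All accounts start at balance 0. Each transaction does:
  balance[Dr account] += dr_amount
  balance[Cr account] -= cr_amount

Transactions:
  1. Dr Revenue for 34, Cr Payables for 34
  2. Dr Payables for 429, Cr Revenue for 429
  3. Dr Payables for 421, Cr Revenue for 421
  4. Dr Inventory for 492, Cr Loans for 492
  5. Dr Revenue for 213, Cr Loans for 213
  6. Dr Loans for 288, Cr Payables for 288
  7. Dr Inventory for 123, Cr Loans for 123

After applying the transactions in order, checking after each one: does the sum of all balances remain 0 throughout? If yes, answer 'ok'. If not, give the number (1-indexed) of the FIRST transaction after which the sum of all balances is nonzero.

Answer: ok

Derivation:
After txn 1: dr=34 cr=34 sum_balances=0
After txn 2: dr=429 cr=429 sum_balances=0
After txn 3: dr=421 cr=421 sum_balances=0
After txn 4: dr=492 cr=492 sum_balances=0
After txn 5: dr=213 cr=213 sum_balances=0
After txn 6: dr=288 cr=288 sum_balances=0
After txn 7: dr=123 cr=123 sum_balances=0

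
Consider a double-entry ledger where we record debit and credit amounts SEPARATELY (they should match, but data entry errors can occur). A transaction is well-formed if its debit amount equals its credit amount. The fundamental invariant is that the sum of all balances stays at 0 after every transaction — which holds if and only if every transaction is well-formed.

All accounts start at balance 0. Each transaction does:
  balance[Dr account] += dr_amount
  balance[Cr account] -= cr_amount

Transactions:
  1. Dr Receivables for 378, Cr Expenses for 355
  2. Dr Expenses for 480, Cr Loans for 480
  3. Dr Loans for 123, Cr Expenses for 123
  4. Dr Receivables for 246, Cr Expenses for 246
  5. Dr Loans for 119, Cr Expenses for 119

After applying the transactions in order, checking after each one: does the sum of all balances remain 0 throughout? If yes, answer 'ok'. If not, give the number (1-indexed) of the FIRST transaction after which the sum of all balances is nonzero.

After txn 1: dr=378 cr=355 sum_balances=23
After txn 2: dr=480 cr=480 sum_balances=23
After txn 3: dr=123 cr=123 sum_balances=23
After txn 4: dr=246 cr=246 sum_balances=23
After txn 5: dr=119 cr=119 sum_balances=23

Answer: 1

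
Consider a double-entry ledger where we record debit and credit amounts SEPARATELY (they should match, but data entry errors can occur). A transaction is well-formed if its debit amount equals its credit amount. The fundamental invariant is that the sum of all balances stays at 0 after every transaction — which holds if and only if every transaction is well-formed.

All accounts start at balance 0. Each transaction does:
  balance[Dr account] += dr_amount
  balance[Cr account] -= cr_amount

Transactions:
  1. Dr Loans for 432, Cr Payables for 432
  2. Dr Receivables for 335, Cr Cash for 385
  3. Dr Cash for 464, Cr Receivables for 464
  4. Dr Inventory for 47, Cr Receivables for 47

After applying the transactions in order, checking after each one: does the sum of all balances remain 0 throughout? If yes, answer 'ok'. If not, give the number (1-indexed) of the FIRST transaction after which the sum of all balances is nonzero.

Answer: 2

Derivation:
After txn 1: dr=432 cr=432 sum_balances=0
After txn 2: dr=335 cr=385 sum_balances=-50
After txn 3: dr=464 cr=464 sum_balances=-50
After txn 4: dr=47 cr=47 sum_balances=-50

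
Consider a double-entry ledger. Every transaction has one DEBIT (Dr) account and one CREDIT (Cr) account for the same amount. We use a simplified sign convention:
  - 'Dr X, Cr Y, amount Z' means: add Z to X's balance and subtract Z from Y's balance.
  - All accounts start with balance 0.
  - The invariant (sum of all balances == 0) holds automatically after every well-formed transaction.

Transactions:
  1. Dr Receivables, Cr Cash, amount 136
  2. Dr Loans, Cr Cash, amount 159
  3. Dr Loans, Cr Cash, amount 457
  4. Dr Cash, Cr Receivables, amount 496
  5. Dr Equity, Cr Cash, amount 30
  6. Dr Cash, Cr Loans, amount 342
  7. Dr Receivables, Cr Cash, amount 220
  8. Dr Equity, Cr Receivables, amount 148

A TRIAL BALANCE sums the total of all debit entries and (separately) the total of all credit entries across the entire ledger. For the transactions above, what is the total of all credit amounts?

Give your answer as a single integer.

Txn 1: credit+=136
Txn 2: credit+=159
Txn 3: credit+=457
Txn 4: credit+=496
Txn 5: credit+=30
Txn 6: credit+=342
Txn 7: credit+=220
Txn 8: credit+=148
Total credits = 1988

Answer: 1988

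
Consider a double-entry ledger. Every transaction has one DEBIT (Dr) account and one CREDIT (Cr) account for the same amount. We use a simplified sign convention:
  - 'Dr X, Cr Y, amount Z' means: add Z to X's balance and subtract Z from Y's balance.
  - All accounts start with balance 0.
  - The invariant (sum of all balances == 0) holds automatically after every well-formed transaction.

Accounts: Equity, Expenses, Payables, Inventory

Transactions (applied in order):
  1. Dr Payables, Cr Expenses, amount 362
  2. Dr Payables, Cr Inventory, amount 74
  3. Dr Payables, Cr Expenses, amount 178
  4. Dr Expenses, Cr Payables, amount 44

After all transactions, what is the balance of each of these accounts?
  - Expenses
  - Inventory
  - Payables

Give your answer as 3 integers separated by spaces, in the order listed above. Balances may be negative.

After txn 1 (Dr Payables, Cr Expenses, amount 362): Expenses=-362 Payables=362
After txn 2 (Dr Payables, Cr Inventory, amount 74): Expenses=-362 Inventory=-74 Payables=436
After txn 3 (Dr Payables, Cr Expenses, amount 178): Expenses=-540 Inventory=-74 Payables=614
After txn 4 (Dr Expenses, Cr Payables, amount 44): Expenses=-496 Inventory=-74 Payables=570

Answer: -496 -74 570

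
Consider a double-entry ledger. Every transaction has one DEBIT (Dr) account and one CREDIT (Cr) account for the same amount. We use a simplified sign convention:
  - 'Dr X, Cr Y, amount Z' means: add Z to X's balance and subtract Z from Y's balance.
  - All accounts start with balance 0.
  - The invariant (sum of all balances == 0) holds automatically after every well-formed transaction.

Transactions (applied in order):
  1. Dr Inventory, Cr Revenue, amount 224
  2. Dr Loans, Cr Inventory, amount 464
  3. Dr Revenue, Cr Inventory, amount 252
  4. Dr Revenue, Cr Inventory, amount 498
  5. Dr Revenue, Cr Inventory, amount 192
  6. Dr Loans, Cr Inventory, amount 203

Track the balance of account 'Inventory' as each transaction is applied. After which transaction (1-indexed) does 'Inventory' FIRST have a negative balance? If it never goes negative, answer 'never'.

After txn 1: Inventory=224
After txn 2: Inventory=-240

Answer: 2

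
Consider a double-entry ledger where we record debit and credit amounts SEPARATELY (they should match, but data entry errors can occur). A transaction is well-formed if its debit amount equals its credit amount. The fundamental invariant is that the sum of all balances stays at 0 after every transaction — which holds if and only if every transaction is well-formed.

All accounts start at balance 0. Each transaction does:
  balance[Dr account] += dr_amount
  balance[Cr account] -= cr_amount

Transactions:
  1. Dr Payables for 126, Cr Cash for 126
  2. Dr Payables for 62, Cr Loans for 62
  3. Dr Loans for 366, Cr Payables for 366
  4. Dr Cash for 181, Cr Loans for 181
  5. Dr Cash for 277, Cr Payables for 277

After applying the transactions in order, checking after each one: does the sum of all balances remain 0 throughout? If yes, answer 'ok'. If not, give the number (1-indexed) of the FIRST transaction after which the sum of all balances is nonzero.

Answer: ok

Derivation:
After txn 1: dr=126 cr=126 sum_balances=0
After txn 2: dr=62 cr=62 sum_balances=0
After txn 3: dr=366 cr=366 sum_balances=0
After txn 4: dr=181 cr=181 sum_balances=0
After txn 5: dr=277 cr=277 sum_balances=0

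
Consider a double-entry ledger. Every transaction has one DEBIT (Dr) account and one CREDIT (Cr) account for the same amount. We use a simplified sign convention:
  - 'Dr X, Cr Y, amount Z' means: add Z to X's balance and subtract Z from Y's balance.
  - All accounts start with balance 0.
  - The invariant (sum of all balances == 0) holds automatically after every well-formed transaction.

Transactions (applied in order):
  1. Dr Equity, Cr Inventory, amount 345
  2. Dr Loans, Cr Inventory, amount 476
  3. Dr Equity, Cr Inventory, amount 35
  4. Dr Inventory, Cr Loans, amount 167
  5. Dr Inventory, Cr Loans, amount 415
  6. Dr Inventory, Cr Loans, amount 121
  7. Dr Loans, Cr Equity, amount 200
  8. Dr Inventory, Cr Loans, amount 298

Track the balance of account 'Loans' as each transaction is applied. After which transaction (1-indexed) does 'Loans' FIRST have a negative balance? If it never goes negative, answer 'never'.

After txn 1: Loans=0
After txn 2: Loans=476
After txn 3: Loans=476
After txn 4: Loans=309
After txn 5: Loans=-106

Answer: 5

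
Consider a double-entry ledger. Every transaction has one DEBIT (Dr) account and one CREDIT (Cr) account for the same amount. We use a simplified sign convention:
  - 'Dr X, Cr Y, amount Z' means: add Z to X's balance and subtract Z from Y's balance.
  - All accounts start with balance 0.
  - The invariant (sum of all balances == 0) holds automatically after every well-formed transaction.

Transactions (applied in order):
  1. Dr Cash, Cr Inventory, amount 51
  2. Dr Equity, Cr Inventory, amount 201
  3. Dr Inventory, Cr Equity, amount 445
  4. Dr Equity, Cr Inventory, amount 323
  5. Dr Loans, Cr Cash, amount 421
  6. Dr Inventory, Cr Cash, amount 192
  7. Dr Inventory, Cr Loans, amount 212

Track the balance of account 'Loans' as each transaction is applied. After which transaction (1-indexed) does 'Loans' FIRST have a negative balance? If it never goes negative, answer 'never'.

After txn 1: Loans=0
After txn 2: Loans=0
After txn 3: Loans=0
After txn 4: Loans=0
After txn 5: Loans=421
After txn 6: Loans=421
After txn 7: Loans=209

Answer: never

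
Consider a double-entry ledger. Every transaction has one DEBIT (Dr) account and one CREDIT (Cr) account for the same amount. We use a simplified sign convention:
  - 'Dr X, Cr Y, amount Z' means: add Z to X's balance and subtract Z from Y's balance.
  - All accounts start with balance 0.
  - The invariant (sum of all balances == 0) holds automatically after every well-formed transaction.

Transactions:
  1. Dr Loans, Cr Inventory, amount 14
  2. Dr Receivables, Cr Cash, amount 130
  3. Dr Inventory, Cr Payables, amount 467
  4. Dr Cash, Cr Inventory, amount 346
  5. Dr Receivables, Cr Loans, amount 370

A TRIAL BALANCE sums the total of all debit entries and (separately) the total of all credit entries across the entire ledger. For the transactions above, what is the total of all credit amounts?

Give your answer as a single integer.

Answer: 1327

Derivation:
Txn 1: credit+=14
Txn 2: credit+=130
Txn 3: credit+=467
Txn 4: credit+=346
Txn 5: credit+=370
Total credits = 1327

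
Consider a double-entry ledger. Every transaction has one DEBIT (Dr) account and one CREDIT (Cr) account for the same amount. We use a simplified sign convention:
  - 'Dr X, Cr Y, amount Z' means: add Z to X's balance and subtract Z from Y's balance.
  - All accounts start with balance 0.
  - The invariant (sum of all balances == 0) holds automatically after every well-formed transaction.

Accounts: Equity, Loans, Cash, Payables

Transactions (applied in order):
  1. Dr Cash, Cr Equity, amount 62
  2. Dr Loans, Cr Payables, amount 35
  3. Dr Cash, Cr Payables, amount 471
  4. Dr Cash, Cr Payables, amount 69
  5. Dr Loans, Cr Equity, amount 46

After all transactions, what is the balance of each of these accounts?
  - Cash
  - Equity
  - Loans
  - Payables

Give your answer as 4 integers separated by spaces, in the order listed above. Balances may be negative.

After txn 1 (Dr Cash, Cr Equity, amount 62): Cash=62 Equity=-62
After txn 2 (Dr Loans, Cr Payables, amount 35): Cash=62 Equity=-62 Loans=35 Payables=-35
After txn 3 (Dr Cash, Cr Payables, amount 471): Cash=533 Equity=-62 Loans=35 Payables=-506
After txn 4 (Dr Cash, Cr Payables, amount 69): Cash=602 Equity=-62 Loans=35 Payables=-575
After txn 5 (Dr Loans, Cr Equity, amount 46): Cash=602 Equity=-108 Loans=81 Payables=-575

Answer: 602 -108 81 -575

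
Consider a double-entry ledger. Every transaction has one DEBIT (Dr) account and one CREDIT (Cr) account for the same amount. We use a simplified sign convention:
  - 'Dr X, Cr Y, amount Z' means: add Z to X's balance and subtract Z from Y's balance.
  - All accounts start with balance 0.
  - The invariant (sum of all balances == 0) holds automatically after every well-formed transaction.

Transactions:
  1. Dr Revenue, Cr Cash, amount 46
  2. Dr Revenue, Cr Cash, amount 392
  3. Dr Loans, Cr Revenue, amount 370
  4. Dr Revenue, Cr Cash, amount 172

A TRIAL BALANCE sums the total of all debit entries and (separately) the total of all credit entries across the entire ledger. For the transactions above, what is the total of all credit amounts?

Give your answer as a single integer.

Answer: 980

Derivation:
Txn 1: credit+=46
Txn 2: credit+=392
Txn 3: credit+=370
Txn 4: credit+=172
Total credits = 980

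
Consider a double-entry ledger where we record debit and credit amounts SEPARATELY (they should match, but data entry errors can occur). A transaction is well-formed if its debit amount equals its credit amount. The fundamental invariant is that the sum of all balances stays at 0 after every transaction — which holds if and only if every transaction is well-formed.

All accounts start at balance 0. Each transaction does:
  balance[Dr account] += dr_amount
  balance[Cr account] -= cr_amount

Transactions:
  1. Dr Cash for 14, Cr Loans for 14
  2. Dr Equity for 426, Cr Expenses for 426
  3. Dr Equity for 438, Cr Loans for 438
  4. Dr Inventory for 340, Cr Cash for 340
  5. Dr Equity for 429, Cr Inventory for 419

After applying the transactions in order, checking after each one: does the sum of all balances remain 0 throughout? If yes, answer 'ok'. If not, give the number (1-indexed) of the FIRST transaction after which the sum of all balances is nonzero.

After txn 1: dr=14 cr=14 sum_balances=0
After txn 2: dr=426 cr=426 sum_balances=0
After txn 3: dr=438 cr=438 sum_balances=0
After txn 4: dr=340 cr=340 sum_balances=0
After txn 5: dr=429 cr=419 sum_balances=10

Answer: 5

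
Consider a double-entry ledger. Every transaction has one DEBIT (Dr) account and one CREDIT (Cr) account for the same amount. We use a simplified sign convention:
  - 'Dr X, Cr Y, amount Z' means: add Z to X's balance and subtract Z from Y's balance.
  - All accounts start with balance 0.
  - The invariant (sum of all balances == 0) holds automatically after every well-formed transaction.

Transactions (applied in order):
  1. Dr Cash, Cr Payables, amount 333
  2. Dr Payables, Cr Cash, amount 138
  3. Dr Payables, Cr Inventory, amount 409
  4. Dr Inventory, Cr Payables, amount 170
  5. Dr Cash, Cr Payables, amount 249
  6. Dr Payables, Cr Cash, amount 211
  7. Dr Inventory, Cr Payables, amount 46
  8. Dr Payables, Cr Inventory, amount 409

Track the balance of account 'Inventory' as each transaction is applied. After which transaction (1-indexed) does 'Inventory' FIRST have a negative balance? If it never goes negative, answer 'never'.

After txn 1: Inventory=0
After txn 2: Inventory=0
After txn 3: Inventory=-409

Answer: 3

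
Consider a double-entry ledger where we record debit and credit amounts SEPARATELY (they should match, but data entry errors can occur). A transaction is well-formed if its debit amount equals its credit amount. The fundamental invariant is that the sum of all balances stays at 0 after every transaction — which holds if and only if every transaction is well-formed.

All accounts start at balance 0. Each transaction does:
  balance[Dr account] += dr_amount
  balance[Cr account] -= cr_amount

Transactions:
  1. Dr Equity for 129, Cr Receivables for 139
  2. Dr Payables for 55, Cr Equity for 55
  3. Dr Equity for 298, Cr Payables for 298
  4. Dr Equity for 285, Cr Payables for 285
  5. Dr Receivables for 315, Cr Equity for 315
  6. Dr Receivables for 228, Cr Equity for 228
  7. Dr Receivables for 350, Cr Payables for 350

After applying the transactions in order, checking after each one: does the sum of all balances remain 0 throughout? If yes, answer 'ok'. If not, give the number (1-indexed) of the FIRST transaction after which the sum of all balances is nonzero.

After txn 1: dr=129 cr=139 sum_balances=-10
After txn 2: dr=55 cr=55 sum_balances=-10
After txn 3: dr=298 cr=298 sum_balances=-10
After txn 4: dr=285 cr=285 sum_balances=-10
After txn 5: dr=315 cr=315 sum_balances=-10
After txn 6: dr=228 cr=228 sum_balances=-10
After txn 7: dr=350 cr=350 sum_balances=-10

Answer: 1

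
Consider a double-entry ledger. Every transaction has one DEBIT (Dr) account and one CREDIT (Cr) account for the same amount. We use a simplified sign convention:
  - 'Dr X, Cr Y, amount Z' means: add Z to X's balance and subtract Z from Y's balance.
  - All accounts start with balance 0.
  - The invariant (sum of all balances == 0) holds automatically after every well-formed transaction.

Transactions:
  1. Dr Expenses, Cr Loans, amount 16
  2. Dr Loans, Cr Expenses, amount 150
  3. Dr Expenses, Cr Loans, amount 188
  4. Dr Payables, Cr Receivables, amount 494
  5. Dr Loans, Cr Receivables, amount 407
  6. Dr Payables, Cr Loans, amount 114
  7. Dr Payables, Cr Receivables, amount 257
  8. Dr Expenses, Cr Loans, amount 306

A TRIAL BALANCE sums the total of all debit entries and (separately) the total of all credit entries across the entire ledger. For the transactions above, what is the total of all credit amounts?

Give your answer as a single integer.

Answer: 1932

Derivation:
Txn 1: credit+=16
Txn 2: credit+=150
Txn 3: credit+=188
Txn 4: credit+=494
Txn 5: credit+=407
Txn 6: credit+=114
Txn 7: credit+=257
Txn 8: credit+=306
Total credits = 1932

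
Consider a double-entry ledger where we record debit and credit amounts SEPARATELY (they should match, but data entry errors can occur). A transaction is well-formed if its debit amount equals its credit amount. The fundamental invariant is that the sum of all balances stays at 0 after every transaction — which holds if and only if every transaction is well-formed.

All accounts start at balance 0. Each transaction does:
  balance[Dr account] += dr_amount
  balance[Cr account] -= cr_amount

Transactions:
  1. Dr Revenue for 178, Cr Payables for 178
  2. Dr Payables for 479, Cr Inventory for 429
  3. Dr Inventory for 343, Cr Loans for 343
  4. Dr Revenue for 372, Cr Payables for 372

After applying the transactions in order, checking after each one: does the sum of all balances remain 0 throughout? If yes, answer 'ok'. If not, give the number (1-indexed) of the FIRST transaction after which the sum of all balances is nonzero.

Answer: 2

Derivation:
After txn 1: dr=178 cr=178 sum_balances=0
After txn 2: dr=479 cr=429 sum_balances=50
After txn 3: dr=343 cr=343 sum_balances=50
After txn 4: dr=372 cr=372 sum_balances=50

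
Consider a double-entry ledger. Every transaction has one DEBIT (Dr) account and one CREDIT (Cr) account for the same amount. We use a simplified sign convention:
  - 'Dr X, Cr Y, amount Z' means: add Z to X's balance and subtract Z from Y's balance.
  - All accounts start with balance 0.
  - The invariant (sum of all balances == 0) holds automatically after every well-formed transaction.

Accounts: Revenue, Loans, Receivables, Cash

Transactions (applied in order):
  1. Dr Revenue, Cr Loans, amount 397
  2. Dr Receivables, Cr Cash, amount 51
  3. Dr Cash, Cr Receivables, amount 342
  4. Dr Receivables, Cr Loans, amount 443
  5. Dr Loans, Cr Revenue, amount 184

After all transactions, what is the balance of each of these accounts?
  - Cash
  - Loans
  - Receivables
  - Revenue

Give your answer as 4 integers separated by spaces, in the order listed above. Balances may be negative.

After txn 1 (Dr Revenue, Cr Loans, amount 397): Loans=-397 Revenue=397
After txn 2 (Dr Receivables, Cr Cash, amount 51): Cash=-51 Loans=-397 Receivables=51 Revenue=397
After txn 3 (Dr Cash, Cr Receivables, amount 342): Cash=291 Loans=-397 Receivables=-291 Revenue=397
After txn 4 (Dr Receivables, Cr Loans, amount 443): Cash=291 Loans=-840 Receivables=152 Revenue=397
After txn 5 (Dr Loans, Cr Revenue, amount 184): Cash=291 Loans=-656 Receivables=152 Revenue=213

Answer: 291 -656 152 213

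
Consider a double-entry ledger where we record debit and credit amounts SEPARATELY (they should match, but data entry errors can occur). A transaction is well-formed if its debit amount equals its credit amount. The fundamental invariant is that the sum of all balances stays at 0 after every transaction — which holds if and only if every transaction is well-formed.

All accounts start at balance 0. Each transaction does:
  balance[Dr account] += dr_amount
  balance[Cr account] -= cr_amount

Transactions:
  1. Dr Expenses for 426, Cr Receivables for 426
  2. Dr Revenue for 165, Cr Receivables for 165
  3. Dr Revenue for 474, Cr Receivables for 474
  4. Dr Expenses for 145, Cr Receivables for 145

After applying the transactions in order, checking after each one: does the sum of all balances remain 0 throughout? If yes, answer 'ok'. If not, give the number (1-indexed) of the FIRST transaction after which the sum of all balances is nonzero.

Answer: ok

Derivation:
After txn 1: dr=426 cr=426 sum_balances=0
After txn 2: dr=165 cr=165 sum_balances=0
After txn 3: dr=474 cr=474 sum_balances=0
After txn 4: dr=145 cr=145 sum_balances=0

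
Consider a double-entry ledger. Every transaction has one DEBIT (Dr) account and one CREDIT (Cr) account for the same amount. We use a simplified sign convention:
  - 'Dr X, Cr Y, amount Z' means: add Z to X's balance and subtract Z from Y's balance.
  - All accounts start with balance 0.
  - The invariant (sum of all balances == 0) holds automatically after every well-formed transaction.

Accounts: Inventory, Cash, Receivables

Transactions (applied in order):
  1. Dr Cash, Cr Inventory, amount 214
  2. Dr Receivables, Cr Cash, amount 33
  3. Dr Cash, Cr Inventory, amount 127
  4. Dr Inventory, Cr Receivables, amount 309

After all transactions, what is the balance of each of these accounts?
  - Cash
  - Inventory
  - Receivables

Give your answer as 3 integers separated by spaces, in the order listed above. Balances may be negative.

After txn 1 (Dr Cash, Cr Inventory, amount 214): Cash=214 Inventory=-214
After txn 2 (Dr Receivables, Cr Cash, amount 33): Cash=181 Inventory=-214 Receivables=33
After txn 3 (Dr Cash, Cr Inventory, amount 127): Cash=308 Inventory=-341 Receivables=33
After txn 4 (Dr Inventory, Cr Receivables, amount 309): Cash=308 Inventory=-32 Receivables=-276

Answer: 308 -32 -276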